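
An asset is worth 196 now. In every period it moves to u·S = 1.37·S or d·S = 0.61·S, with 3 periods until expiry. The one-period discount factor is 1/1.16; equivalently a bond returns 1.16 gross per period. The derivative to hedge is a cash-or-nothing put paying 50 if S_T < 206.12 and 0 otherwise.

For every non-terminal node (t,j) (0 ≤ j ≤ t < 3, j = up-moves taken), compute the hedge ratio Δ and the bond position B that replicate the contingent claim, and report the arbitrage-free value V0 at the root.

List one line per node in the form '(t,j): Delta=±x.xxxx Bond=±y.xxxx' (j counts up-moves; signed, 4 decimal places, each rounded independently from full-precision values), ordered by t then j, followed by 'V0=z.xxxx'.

(0,0): Delta=-0.0998 Bond=25.5391
(1,0): Delta=-0.3433 Bond=58.7415
(1,1): Delta=-0.0584 Bond=18.5083
(2,0): Delta=0.0000 Bond=43.1034
(2,1): Delta=-0.4017 Bond=77.6996
(2,2): Delta=0.0000 Bond=0.0000
V0=5.9856

Risk-neutral probability p* = (R−d)/(u−d) = (1.16−0.61)/(1.37−0.61) = 0.7237.
Terminal payoffs: V(3,0)=50.0000, V(3,1)=50.0000, V(3,2)=0.0000, V(3,3)=0.0000
Node (2,0) S=72.9316: V=(p*·50.0000+(1−p*)·50.0000)/1.16=43.1034; Δ=(50.0000−50.0000)/(99.9163−44.4883)=0.0000; B=V−Δ·S=43.1034
Node (2,1) S=163.7972: V=(p*·0.0000+(1−p*)·50.0000)/1.16=11.9102; Δ=(0.0000−50.0000)/(224.4022−99.9163)=-0.4017; B=V−Δ·S=77.6996
Node (2,2) S=367.8724: V=(p*·0.0000+(1−p*)·0.0000)/1.16=0.0000; Δ=(0.0000−0.0000)/(503.9852−224.4022)=0.0000; B=V−Δ·S=0.0000
Node (1,0) S=119.5600: V=(p*·11.9102+(1−p*)·43.1034)/1.16=17.6977; Δ=(11.9102−43.1034)/(163.7972−72.9316)=-0.3433; B=V−Δ·S=58.7415
Node (1,1) S=268.5200: V=(p*·0.0000+(1−p*)·11.9102)/1.16=2.8370; Δ=(0.0000−11.9102)/(367.8724−163.7972)=-0.0584; B=V−Δ·S=18.5083
Node (0,0) S=196.0000: V=(p*·2.8370+(1−p*)·17.6977)/1.16=5.9856; Δ=(2.8370−17.6977)/(268.5200−119.5600)=-0.0998; B=V−Δ·S=25.5391
The time-0 hedge costs 5.9856, which is the no-arbitrage price.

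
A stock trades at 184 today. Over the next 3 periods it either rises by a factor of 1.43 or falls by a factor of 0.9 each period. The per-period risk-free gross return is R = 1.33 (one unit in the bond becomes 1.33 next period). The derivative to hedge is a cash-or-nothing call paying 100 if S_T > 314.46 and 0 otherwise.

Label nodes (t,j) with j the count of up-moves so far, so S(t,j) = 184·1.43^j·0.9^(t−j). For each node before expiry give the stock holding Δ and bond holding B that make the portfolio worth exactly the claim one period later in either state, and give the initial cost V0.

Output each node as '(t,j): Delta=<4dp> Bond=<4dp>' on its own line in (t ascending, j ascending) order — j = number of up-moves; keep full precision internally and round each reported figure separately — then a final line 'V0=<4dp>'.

Under the risk-neutral measure, an up-move has probability p* = (R−d)/(u−d) = 0.8113 and values discount at R = 1.33.
Terminal values V(3,·): V(3,0)=0.0000, V(3,1)=0.0000, V(3,2)=100.0000, V(3,3)=100.0000
Node (2,0) S=149.0400: V=(p*·0.0000+(1−p*)·0.0000)/1.33=0.0000; Δ=(0.0000−0.0000)/(213.1272−134.1360)=0.0000; B=V−Δ·S=0.0000
Node (2,1) S=236.8080: V=(p*·100.0000+(1−p*)·0.0000)/1.33=61.0016; Δ=(100.0000−0.0000)/(338.6354−213.1272)=0.7968; B=V−Δ·S=-127.6777
Node (2,2) S=376.2616: V=(p*·100.0000+(1−p*)·100.0000)/1.33=75.1880; Δ=(100.0000−100.0000)/(538.0541−338.6354)=0.0000; B=V−Δ·S=75.1880
Node (1,0) S=165.6000: V=(p*·61.0016+(1−p*)·0.0000)/1.33=37.2119; Δ=(61.0016−0.0000)/(236.8080−149.0400)=0.6950; B=V−Δ·S=-77.8854
Node (1,1) S=263.1200: V=(p*·75.1880+(1−p*)·61.0016)/1.33=54.5198; Δ=(75.1880−61.0016)/(376.2616−236.8080)=0.1017; B=V−Δ·S=27.7530
Node (0,0) S=184.0000: V=(p*·54.5198+(1−p*)·37.2119)/1.33=38.5369; Δ=(54.5198−37.2119)/(263.1200−165.6000)=0.1775; B=V−Δ·S=5.8806
Root portfolio cost Δ·184+B reproduces V0=38.5369.

(0,0): Delta=0.1775 Bond=5.8806
(1,0): Delta=0.6950 Bond=-77.8854
(1,1): Delta=0.1017 Bond=27.7530
(2,0): Delta=0.0000 Bond=0.0000
(2,1): Delta=0.7968 Bond=-127.6777
(2,2): Delta=0.0000 Bond=75.1880
V0=38.5369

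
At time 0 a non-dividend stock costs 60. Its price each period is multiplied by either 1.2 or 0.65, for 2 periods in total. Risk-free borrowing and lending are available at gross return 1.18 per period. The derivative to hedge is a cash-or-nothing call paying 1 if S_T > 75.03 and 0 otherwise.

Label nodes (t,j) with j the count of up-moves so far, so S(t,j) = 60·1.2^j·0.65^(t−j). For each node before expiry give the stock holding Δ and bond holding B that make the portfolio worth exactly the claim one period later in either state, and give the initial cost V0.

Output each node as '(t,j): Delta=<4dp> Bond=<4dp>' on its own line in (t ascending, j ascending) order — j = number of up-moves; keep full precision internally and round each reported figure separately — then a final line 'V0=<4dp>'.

(0,0): Delta=0.0247 Bond=-0.8179
(1,0): Delta=0.0000 Bond=0.0000
(1,1): Delta=0.0253 Bond=-1.0015
V0=0.6669

No-arbitrage ⇒ martingale measure with p* = (R−d)/(u−d) = 0.9636.
Terminal payoffs: V(2,0)=0.0000, V(2,1)=0.0000, V(2,2)=1.0000
Node (1,0) S=39.0000: V=(p*·0.0000+(1−p*)·0.0000)/1.18=0.0000; Δ=(0.0000−0.0000)/(46.8000−25.3500)=0.0000; B=V−Δ·S=0.0000
Node (1,1) S=72.0000: V=(p*·1.0000+(1−p*)·0.0000)/1.18=0.8166; Δ=(1.0000−0.0000)/(86.4000−46.8000)=0.0253; B=V−Δ·S=-1.0015
Node (0,0) S=60.0000: V=(p*·0.8166+(1−p*)·0.0000)/1.18=0.6669; Δ=(0.8166−0.0000)/(72.0000−39.0000)=0.0247; B=V−Δ·S=-0.8179
Check: Δ(0,0)·S0 + B(0,0) = 0.6669 = V0.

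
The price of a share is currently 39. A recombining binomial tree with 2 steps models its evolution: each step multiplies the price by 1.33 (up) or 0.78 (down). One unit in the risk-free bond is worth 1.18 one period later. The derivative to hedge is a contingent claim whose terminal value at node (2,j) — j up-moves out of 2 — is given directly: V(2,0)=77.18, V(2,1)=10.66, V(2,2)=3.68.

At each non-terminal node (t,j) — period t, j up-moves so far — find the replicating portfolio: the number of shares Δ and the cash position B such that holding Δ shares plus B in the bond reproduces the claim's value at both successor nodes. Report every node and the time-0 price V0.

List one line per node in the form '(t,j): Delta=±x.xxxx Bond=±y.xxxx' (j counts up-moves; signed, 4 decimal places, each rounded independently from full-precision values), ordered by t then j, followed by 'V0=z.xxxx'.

Under the risk-neutral measure, an up-move has probability p* = (R−d)/(u−d) = 0.7273 and values discount at R = 1.18.
Terminal values V(2,·): V(2,0)=77.1800, V(2,1)=10.6600, V(2,2)=3.6800
(1,0): S=30.4200. Δ = (V_up−V_dn)/(S_up−S_dn) = (10.6600−77.1800)/(40.4586−23.7276) = -3.9759. V = [p*·10.6600 + (1−p*)·77.1800]/1.18 = 24.4083. B = V − Δ·S = 145.3538.
(1,1): S=51.8700. Δ = (V_up−V_dn)/(S_up−S_dn) = (3.6800−10.6600)/(68.9871−40.4586) = -0.2447. V = [p*·3.6800 + (1−p*)·10.6600]/1.18 = 4.7319. B = V − Δ·S = 17.4228.
(0,0): S=39.0000. Δ = (V_up−V_dn)/(S_up−S_dn) = (4.7319−24.4083)/(51.8700−30.4200) = -0.9173. V = [p*·4.7319 + (1−p*)·24.4083]/1.18 = 8.5578. B = V − Δ·S = 44.3331.
The time-0 hedge costs 8.5578, which is the no-arbitrage price.

(0,0): Delta=-0.9173 Bond=44.3331
(1,0): Delta=-3.9759 Bond=145.3538
(1,1): Delta=-0.2447 Bond=17.4228
V0=8.5578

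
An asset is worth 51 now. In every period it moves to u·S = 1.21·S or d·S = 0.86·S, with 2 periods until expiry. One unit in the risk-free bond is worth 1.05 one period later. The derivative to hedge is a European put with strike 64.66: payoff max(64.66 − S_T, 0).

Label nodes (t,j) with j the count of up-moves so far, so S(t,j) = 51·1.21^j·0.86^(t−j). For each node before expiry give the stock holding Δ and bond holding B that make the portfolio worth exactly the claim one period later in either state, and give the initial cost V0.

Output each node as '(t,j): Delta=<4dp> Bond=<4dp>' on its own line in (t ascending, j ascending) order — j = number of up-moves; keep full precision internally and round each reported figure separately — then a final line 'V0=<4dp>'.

Under the risk-neutral measure, an up-move has probability p* = (R−d)/(u−d) = 0.5429 and values discount at R = 1.05.
At expiry t=2: V(2,0)=26.9404, V(2,1)=11.5894, V(2,2)=0.0000
Node (1,0) S=43.8600: V=(p*·11.5894+(1−p*)·26.9404)/1.05=17.7210; Δ=(11.5894−26.9404)/(53.0706−37.7196)=-1.0000; B=V−Δ·S=61.5810
Node (1,1) S=61.7100: V=(p*·0.0000+(1−p*)·11.5894)/1.05=5.0457; Δ=(0.0000−11.5894)/(74.6691−53.0706)=-0.5366; B=V−Δ·S=38.1583
Node (0,0) S=51.0000: V=(p*·5.0457+(1−p*)·17.7210)/1.05=10.3239; Δ=(5.0457−17.7210)/(61.7100−43.8600)=-0.7101; B=V−Δ·S=46.5389
Check: Δ(0,0)·S0 + B(0,0) = 10.3239 = V0.

(0,0): Delta=-0.7101 Bond=46.5389
(1,0): Delta=-1.0000 Bond=61.5810
(1,1): Delta=-0.5366 Bond=38.1583
V0=10.3239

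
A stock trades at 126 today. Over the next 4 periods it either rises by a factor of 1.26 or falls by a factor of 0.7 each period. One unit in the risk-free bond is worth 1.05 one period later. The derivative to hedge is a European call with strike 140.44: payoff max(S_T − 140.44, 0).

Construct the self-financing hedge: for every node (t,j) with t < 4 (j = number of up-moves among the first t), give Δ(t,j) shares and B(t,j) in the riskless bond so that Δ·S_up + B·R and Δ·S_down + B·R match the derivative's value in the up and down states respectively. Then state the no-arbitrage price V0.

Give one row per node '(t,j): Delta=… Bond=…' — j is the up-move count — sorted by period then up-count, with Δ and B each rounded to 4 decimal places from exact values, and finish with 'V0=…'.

(0,0): Delta=0.6155 Bond=-44.4743
(1,0): Delta=0.2582 Bond=-15.1818
(1,1): Delta=0.7346 Bond=-65.6077
(2,0): Delta=0.0000 Bond=0.0000
(2,1): Delta=0.3443 Bond=-25.5054
(2,2): Delta=0.8648 Bond=-94.9177
(3,0): Delta=0.0000 Bond=0.0000
(3,1): Delta=0.0000 Bond=0.0000
(3,2): Delta=0.4590 Bond=-42.8490
(3,3): Delta=1.0000 Bond=-133.7524
V0=33.0812

No-arbitrage ⇒ martingale measure with p* = (R−d)/(u−d) = 0.6250.
At expiry t=4: V(4,0)=0.0000, V(4,1)=0.0000, V(4,2)=0.0000, V(4,3)=35.9932, V(4,4)=177.1397
(3,0): S=43.2180. Δ = (V_up−V_dn)/(S_up−S_dn) = (0.0000−0.0000)/(54.4547−30.2526) = 0.0000. V = [p*·0.0000 + (1−p*)·0.0000]/1.05 = 0.0000. B = V − Δ·S = 0.0000.
(3,1): S=77.7924. Δ = (V_up−V_dn)/(S_up−S_dn) = (0.0000−0.0000)/(98.0184−54.4547) = 0.0000. V = [p*·0.0000 + (1−p*)·0.0000]/1.05 = 0.0000. B = V − Δ·S = 0.0000.
(3,2): S=140.0263. Δ = (V_up−V_dn)/(S_up−S_dn) = (35.9932−0.0000)/(176.4332−98.0184) = 0.4590. V = [p*·35.9932 + (1−p*)·0.0000]/1.05 = 21.4245. B = V − Δ·S = -42.8490.
(3,3): S=252.0474. Δ = (V_up−V_dn)/(S_up−S_dn) = (177.1397−35.9932)/(317.5797−176.4332) = 1.0000. V = [p*·177.1397 + (1−p*)·35.9932]/1.05 = 118.2950. B = V − Δ·S = -133.7524.
(2,0): S=61.7400. Δ = (V_up−V_dn)/(S_up−S_dn) = (0.0000−0.0000)/(77.7924−43.2180) = 0.0000. V = [p*·0.0000 + (1−p*)·0.0000]/1.05 = 0.0000. B = V − Δ·S = 0.0000.
(2,1): S=111.1320. Δ = (V_up−V_dn)/(S_up−S_dn) = (21.4245−0.0000)/(140.0263−77.7924) = 0.3443. V = [p*·21.4245 + (1−p*)·0.0000]/1.05 = 12.7527. B = V − Δ·S = -25.5054.
(2,2): S=200.0376. Δ = (V_up−V_dn)/(S_up−S_dn) = (118.2950−21.4245)/(252.0474−140.0263) = 0.8648. V = [p*·118.2950 + (1−p*)·21.4245]/1.05 = 78.0653. B = V − Δ·S = -94.9177.
(1,0): S=88.2000. Δ = (V_up−V_dn)/(S_up−S_dn) = (12.7527−0.0000)/(111.1320−61.7400) = 0.2582. V = [p*·12.7527 + (1−p*)·0.0000]/1.05 = 7.5909. B = V − Δ·S = -15.1818.
(1,1): S=158.7600. Δ = (V_up−V_dn)/(S_up−S_dn) = (78.0653−12.7527)/(200.0376−111.1320) = 0.7346. V = [p*·78.0653 + (1−p*)·12.7527]/1.05 = 51.0220. B = V − Δ·S = -65.6077.
(0,0): S=126.0000. Δ = (V_up−V_dn)/(S_up−S_dn) = (51.0220−7.5909)/(158.7600−88.2000) = 0.6155. V = [p*·51.0220 + (1−p*)·7.5909]/1.05 = 33.0812. B = V − Δ·S = -44.4743.
The time-0 hedge costs 33.0812, which is the no-arbitrage price.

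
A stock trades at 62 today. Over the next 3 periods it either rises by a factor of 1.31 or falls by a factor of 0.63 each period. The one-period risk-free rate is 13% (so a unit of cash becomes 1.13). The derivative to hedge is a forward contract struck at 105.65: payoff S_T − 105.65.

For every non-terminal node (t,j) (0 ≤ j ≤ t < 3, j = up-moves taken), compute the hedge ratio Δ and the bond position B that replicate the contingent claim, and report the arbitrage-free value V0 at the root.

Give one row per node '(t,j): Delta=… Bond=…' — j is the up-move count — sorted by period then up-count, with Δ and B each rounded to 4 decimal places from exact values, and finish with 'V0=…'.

(0,0): Delta=1.0000 Bond=-73.2207
(1,0): Delta=1.0000 Bond=-82.7394
(1,1): Delta=1.0000 Bond=-82.7394
(2,0): Delta=1.0000 Bond=-93.4956
(2,1): Delta=1.0000 Bond=-93.4956
(2,2): Delta=1.0000 Bond=-93.4956
V0=-11.2207

No-arbitrage ⇒ martingale measure with p* = (R−d)/(u−d) = 0.7353.
Payoff layer (t=3): V(3,0)=-90.1471, V(3,1)=-73.4138, V(3,2)=-38.6191, V(3,3)=33.7316
Node (2,0) S=24.6078: V=(p*·-73.4138+(1−p*)·-90.1471)/1.13=-68.8878; Δ=(-73.4138−-90.1471)/(32.2362−15.5029)=1.0000; B=V−Δ·S=-93.4956
Node (2,1) S=51.1686: V=(p*·-38.6191+(1−p*)·-73.4138)/1.13=-42.3270; Δ=(-38.6191−-73.4138)/(67.0309−32.2362)=1.0000; B=V−Δ·S=-93.4956
Node (2,2) S=106.3982: V=(p*·33.7316+(1−p*)·-38.6191)/1.13=12.9026; Δ=(33.7316−-38.6191)/(139.3816−67.0309)=1.0000; B=V−Δ·S=-93.4956
Node (1,0) S=39.0600: V=(p*·-42.3270+(1−p*)·-68.8878)/1.13=-43.6794; Δ=(-42.3270−-68.8878)/(51.1686−24.6078)=1.0000; B=V−Δ·S=-82.7394
Node (1,1) S=81.2200: V=(p*·12.9026+(1−p*)·-42.3270)/1.13=-1.5194; Δ=(12.9026−-42.3270)/(106.3982−51.1686)=1.0000; B=V−Δ·S=-82.7394
Node (0,0) S=62.0000: V=(p*·-1.5194+(1−p*)·-43.6794)/1.13=-11.2207; Δ=(-1.5194−-43.6794)/(81.2200−39.0600)=1.0000; B=V−Δ·S=-73.2207
Each (Δ,B) replicates both successor values, so the strategy is self-financing and V0 is arbitrage-free.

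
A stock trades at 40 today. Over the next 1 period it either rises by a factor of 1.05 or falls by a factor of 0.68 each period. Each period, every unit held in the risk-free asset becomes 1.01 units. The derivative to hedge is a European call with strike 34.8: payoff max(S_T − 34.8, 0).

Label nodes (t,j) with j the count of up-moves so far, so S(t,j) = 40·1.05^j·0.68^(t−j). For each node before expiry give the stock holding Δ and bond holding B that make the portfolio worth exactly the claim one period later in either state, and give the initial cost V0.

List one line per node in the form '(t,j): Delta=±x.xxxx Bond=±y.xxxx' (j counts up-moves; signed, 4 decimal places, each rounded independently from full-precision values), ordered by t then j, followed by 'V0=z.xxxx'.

(0,0): Delta=0.4865 Bond=-13.1014
V0=6.3580

Since d<R<u, set p* = (R−d)/(u−d) = 0.8919; price each node as the discounted p*-expectation of its children.
At expiry t=1: V(1,0)=0.0000, V(1,1)=7.2000
  t=0,j=0: stock 40.0000 → up 42.0000 (V=7.2000), down 27.2000 (V=0.0000). Price 6.3580; hedge Δ=0.4865, bond B=-13.1014.
Check: Δ(0,0)·S0 + B(0,0) = 6.3580 = V0.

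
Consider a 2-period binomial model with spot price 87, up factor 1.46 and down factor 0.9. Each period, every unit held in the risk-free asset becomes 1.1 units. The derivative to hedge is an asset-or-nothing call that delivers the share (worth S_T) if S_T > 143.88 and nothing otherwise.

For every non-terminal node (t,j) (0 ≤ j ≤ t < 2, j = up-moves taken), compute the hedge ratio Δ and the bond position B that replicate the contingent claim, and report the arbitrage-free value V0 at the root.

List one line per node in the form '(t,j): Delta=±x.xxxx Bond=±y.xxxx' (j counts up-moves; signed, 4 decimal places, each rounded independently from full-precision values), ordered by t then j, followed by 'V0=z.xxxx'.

(0,0): Delta=1.2359 Bond=-87.9703
(1,0): Delta=0.0000 Bond=0.0000
(1,1): Delta=2.6071 Bond=-270.9485
V0=19.5490

Risk-neutral probability p* = (R−d)/(u−d) = (1.1−0.9)/(1.46−0.9) = 0.3571.
Terminal payoffs: V(2,0)=0.0000, V(2,1)=0.0000, V(2,2)=185.4492
Node (1,0) S=78.3000: V=(p*·0.0000+(1−p*)·0.0000)/1.1=0.0000; Δ=(0.0000−0.0000)/(114.3180−70.4700)=0.0000; B=V−Δ·S=0.0000
Node (1,1) S=127.0200: V=(p*·185.4492+(1−p*)·0.0000)/1.1=60.2108; Δ=(185.4492−0.0000)/(185.4492−114.3180)=2.6071; B=V−Δ·S=-270.9485
Node (0,0) S=87.0000: V=(p*·60.2108+(1−p*)·0.0000)/1.1=19.5490; Δ=(60.2108−0.0000)/(127.0200−78.3000)=1.2359; B=V−Δ·S=-87.9703
Self-financing check: at every node Δ·S+B equals the discounted successor values.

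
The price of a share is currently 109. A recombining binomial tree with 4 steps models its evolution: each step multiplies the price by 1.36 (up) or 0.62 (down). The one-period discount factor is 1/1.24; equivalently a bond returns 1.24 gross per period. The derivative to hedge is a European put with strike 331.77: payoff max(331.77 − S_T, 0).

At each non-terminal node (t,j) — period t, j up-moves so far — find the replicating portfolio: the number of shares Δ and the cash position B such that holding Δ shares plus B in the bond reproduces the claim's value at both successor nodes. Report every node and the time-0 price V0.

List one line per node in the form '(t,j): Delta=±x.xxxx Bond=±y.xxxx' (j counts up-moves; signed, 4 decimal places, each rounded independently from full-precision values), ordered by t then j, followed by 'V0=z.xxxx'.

The replicating-portfolio and risk-neutral prices coincide; use p* = (1.24−0.62)/(1.36−0.62) = 0.8378 for the latter.
Payoff layer (t=4): V(4,0)=315.6638, V(4,1)=296.4403, V(4,2)=254.2725, V(4,3)=161.7755, V(4,4)=0.0000
Node (3,0) S=25.9778: V=(p*·296.4403+(1−p*)·315.6638)/1.24=241.5787; Δ=(296.4403−315.6638)/(35.3297−16.1062)=-1.0000; B=V−Δ·S=267.5565
Node (3,1) S=56.9835: V=(p*·254.2725+(1−p*)·296.4403)/1.24=210.5730; Δ=(254.2725−296.4403)/(77.4975−35.3297)=-1.0000; B=V−Δ·S=267.5565
Node (3,2) S=124.9960: V=(p*·161.7755+(1−p*)·254.2725)/1.24=142.5605; Δ=(161.7755−254.2725)/(169.9945−77.4975)=-1.0000; B=V−Δ·S=267.5565
Node (3,3) S=274.1847: V=(p*·0.0000+(1−p*)·161.7755)/1.24=21.1563; Δ=(0.0000−161.7755)/(372.8912−169.9945)=-0.7973; B=V−Δ·S=239.7719
Node (2,0) S=41.8996: V=(p*·210.5730+(1−p*)·241.5787)/1.24=173.8717; Δ=(210.5730−241.5787)/(56.9835−25.9778)=-1.0000; B=V−Δ·S=215.7713
Node (2,1) S=91.9088: V=(p*·142.5605+(1−p*)·210.5730)/1.24=123.8625; Δ=(142.5605−210.5730)/(124.9960−56.9835)=-1.0000; B=V−Δ·S=215.7713
Node (2,2) S=201.6064: V=(p*·21.1563+(1−p*)·142.5605)/1.24=32.9383; Δ=(21.1563−142.5605)/(274.1847−124.9960)=-0.8138; B=V−Δ·S=196.9980
Node (1,0) S=67.5800: V=(p*·123.8625+(1−p*)·173.8717)/1.24=106.4291; Δ=(123.8625−173.8717)/(91.9088−41.8996)=-1.0000; B=V−Δ·S=174.0091
Node (1,1) S=148.2400: V=(p*·32.9383+(1−p*)·123.8625)/1.24=38.4539; Δ=(32.9383−123.8625)/(201.6064−91.9088)=-0.8289; B=V−Δ·S=161.3244
Node (0,0) S=109.0000: V=(p*·38.4539+(1−p*)·106.4291)/1.24=39.9007; Δ=(38.4539−106.4291)/(148.2400−67.5800)=-0.8427; B=V−Δ·S=131.7592
The time-0 hedge costs 39.9007, which is the no-arbitrage price.

(0,0): Delta=-0.8427 Bond=131.7592
(1,0): Delta=-1.0000 Bond=174.0091
(1,1): Delta=-0.8289 Bond=161.3244
(2,0): Delta=-1.0000 Bond=215.7713
(2,1): Delta=-1.0000 Bond=215.7713
(2,2): Delta=-0.8138 Bond=196.9980
(3,0): Delta=-1.0000 Bond=267.5565
(3,1): Delta=-1.0000 Bond=267.5565
(3,2): Delta=-1.0000 Bond=267.5565
(3,3): Delta=-0.7973 Bond=239.7719
V0=39.9007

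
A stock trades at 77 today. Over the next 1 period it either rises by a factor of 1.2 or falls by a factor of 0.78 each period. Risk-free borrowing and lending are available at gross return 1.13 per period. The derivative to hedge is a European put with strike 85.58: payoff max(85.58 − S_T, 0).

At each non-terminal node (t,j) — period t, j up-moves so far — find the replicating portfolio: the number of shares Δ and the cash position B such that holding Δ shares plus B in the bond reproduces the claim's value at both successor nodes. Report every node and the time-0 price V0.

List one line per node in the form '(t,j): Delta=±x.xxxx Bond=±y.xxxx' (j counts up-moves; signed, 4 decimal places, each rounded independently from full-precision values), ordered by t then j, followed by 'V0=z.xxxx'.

Since d<R<u, set p* = (R−d)/(u−d) = 0.8333; price each node as the discounted p*-expectation of its children.
Terminal values V(1,·): V(1,0)=25.5200, V(1,1)=0.0000
Node (0,0) S=77.0000: V=(p*·0.0000+(1−p*)·25.5200)/1.13=3.7640; Δ=(0.0000−25.5200)/(92.4000−60.0600)=-0.7891; B=V−Δ·S=64.5259
Self-financing check: at every node Δ·S+B equals the discounted successor values.

(0,0): Delta=-0.7891 Bond=64.5259
V0=3.7640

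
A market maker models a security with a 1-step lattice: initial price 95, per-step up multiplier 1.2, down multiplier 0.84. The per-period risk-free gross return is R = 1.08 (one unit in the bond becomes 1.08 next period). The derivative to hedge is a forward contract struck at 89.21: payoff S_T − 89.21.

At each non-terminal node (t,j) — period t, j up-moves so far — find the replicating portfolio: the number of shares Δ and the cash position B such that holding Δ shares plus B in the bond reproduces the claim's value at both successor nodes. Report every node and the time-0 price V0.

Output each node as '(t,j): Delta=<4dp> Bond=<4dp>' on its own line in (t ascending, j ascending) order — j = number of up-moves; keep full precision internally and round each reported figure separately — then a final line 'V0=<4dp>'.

No-arbitrage ⇒ martingale measure with p* = (R−d)/(u−d) = 0.6667.
Terminal values V(1,·): V(1,0)=-9.4100, V(1,1)=24.7900
  t=0,j=0: stock 95.0000 → up 114.0000 (V=24.7900), down 79.8000 (V=-9.4100). Price 12.3981; hedge Δ=1.0000, bond B=-82.6019.
Each (Δ,B) replicates both successor values, so the strategy is self-financing and V0 is arbitrage-free.

(0,0): Delta=1.0000 Bond=-82.6019
V0=12.3981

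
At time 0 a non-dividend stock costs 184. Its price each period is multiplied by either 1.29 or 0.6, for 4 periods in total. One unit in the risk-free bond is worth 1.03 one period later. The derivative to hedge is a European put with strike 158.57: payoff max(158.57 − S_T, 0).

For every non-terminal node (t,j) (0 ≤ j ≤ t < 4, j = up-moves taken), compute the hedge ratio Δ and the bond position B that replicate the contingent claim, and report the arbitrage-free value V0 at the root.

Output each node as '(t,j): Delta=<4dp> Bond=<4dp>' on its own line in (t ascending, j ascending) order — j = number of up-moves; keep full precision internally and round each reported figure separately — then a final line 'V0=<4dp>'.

Since d<R<u, set p* = (R−d)/(u−d) = 0.6232; price each node as the discounted p*-expectation of its children.
At expiry t=4: V(4,0)=134.7236, V(4,1)=107.3002, V(4,2)=48.3400, V(4,3)=0.0000, V(4,4)=0.0000
  t=3,j=0: stock 39.7440 → up 51.2698 (V=107.3002), down 23.8464 (V=134.7236). Price 114.2075; hedge Δ=-1.0000, bond B=153.9515.
  t=3,j=1: stock 85.4496 → up 110.2300 (V=48.3400), down 51.2698 (V=107.3002). Price 68.5019; hedge Δ=-1.0000, bond B=153.9515.
  t=3,j=2: stock 183.7166 → up 236.9945 (V=0.0000), down 110.2300 (V=48.3400). Price 17.6845; hedge Δ=-0.3813, bond B=87.7425.
  t=3,j=3: stock 394.9908 → up 509.5381 (V=0.0000), down 236.9945 (V=0.0000). Price 0.0000; hedge Δ=0.0000, bond B=0.0000.
  t=2,j=0: stock 66.2400 → up 85.4496 (V=68.5019), down 39.7440 (V=114.2075). Price 83.2274; hedge Δ=-1.0000, bond B=149.4674.
  t=2,j=1: stock 142.4160 → up 183.7166 (V=17.6845), down 85.4496 (V=68.5019). Price 35.7603; hedge Δ=-0.5171, bond B=109.4086.
  t=2,j=2: stock 306.1944 → up 394.9908 (V=0.0000), down 183.7166 (V=17.6845). Price 6.4697; hedge Δ=-0.0837, bond B=32.0994.
  t=1,j=0: stock 110.4000 → up 142.4160 (V=35.7603), down 66.2400 (V=83.2274). Price 52.0839; hedge Δ=-0.6231, bond B=120.8769.
  t=1,j=1: stock 237.3600 → up 306.1944 (V=6.4697), down 142.4160 (V=35.7603). Price 16.9968; hedge Δ=-0.1788, bond B=59.4470.
  t=0,j=0: stock 184.0000 → up 237.3600 (V=16.9968), down 110.4000 (V=52.0839). Price 29.3379; hedge Δ=-0.2764, bond B=80.1888.
Self-financing check: at every node Δ·S+B equals the discounted successor values.

(0,0): Delta=-0.2764 Bond=80.1888
(1,0): Delta=-0.6231 Bond=120.8769
(1,1): Delta=-0.1788 Bond=59.4470
(2,0): Delta=-1.0000 Bond=149.4674
(2,1): Delta=-0.5171 Bond=109.4086
(2,2): Delta=-0.0837 Bond=32.0994
(3,0): Delta=-1.0000 Bond=153.9515
(3,1): Delta=-1.0000 Bond=153.9515
(3,2): Delta=-0.3813 Bond=87.7425
(3,3): Delta=0.0000 Bond=0.0000
V0=29.3379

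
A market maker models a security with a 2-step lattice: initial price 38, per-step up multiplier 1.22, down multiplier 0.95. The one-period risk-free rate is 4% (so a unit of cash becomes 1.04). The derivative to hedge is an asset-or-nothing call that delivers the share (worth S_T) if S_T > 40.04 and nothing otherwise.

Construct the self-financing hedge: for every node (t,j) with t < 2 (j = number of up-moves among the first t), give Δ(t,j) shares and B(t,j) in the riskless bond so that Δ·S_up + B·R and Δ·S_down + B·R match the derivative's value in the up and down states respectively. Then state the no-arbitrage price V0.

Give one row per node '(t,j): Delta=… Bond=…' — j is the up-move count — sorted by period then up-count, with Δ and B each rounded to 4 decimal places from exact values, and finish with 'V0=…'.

No-arbitrage ⇒ martingale measure with p* = (R−d)/(u−d) = 0.3333.
Payoff layer (t=2): V(2,0)=0.0000, V(2,1)=44.0420, V(2,2)=56.5592
  t=1,j=0: stock 36.1000 → up 44.0420 (V=44.0420), down 34.2950 (V=0.0000). Price 14.1160; hedge Δ=4.5185, bond B=-149.0025.
  t=1,j=1: stock 46.3600 → up 56.5592 (V=56.5592), down 44.0420 (V=44.0420). Price 46.3600; hedge Δ=1.0000, bond B=0.0000.
  t=0,j=0: stock 38.0000 → up 46.3600 (V=46.3600), down 36.1000 (V=14.1160). Price 23.9077; hedge Δ=3.1427, bond B=-95.5144.
Root portfolio cost Δ·38+B reproduces V0=23.9077.

(0,0): Delta=3.1427 Bond=-95.5144
(1,0): Delta=4.5185 Bond=-149.0025
(1,1): Delta=1.0000 Bond=0.0000
V0=23.9077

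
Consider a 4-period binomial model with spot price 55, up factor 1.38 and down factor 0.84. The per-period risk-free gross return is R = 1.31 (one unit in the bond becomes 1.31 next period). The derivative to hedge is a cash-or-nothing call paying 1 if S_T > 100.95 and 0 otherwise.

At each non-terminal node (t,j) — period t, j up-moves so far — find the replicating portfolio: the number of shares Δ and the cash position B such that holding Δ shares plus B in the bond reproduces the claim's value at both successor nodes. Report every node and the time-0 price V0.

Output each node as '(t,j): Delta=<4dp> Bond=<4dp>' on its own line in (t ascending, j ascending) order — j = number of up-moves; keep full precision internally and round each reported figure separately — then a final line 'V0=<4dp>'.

Risk-neutral probability p* = (R−d)/(u−d) = (1.31−0.84)/(1.38−0.84) = 0.8704.
At expiry t=4: V(4,0)=0.0000, V(4,1)=0.0000, V(4,2)=0.0000, V(4,3)=1.0000, V(4,4)=1.0000
(3,0): S=32.5987. Δ = (V_up−V_dn)/(S_up−S_dn) = (0.0000−0.0000)/(44.9862−27.3829) = 0.0000. V = [p*·0.0000 + (1−p*)·0.0000]/1.31 = 0.0000. B = V − Δ·S = 0.0000.
(3,1): S=53.5550. Δ = (V_up−V_dn)/(S_up−S_dn) = (0.0000−0.0000)/(73.9060−44.9862) = 0.0000. V = [p*·0.0000 + (1−p*)·0.0000]/1.31 = 0.0000. B = V − Δ·S = 0.0000.
(3,2): S=87.9833. Δ = (V_up−V_dn)/(S_up−S_dn) = (1.0000−0.0000)/(121.4169−73.9060) = 0.0210. V = [p*·1.0000 + (1−p*)·0.0000]/1.31 = 0.6644. B = V − Δ·S = -1.1874.
(3,3): S=144.5440. Δ = (V_up−V_dn)/(S_up−S_dn) = (1.0000−1.0000)/(199.4707−121.4169) = 0.0000. V = [p*·1.0000 + (1−p*)·1.0000]/1.31 = 0.7634. B = V − Δ·S = 0.7634.
(2,0): S=38.8080. Δ = (V_up−V_dn)/(S_up−S_dn) = (0.0000−0.0000)/(53.5550−32.5987) = 0.0000. V = [p*·0.0000 + (1−p*)·0.0000]/1.31 = 0.0000. B = V − Δ·S = 0.0000.
(2,1): S=63.7560. Δ = (V_up−V_dn)/(S_up−S_dn) = (0.6644−0.0000)/(87.9833−53.5550) = 0.0193. V = [p*·0.6644 + (1−p*)·0.0000]/1.31 = 0.4414. B = V − Δ·S = -0.7889.
(2,2): S=104.7420. Δ = (V_up−V_dn)/(S_up−S_dn) = (0.7634−0.6644)/(144.5440−87.9833) = 0.0017. V = [p*·0.7634 + (1−p*)·0.6644]/1.31 = 0.5729. B = V − Δ·S = 0.3897.
(1,0): S=46.2000. Δ = (V_up−V_dn)/(S_up−S_dn) = (0.4414−0.0000)/(63.7560−38.8080) = 0.0177. V = [p*·0.4414 + (1−p*)·0.0000]/1.31 = 0.2933. B = V − Δ·S = -0.5242.
(1,1): S=75.9000. Δ = (V_up−V_dn)/(S_up−S_dn) = (0.5729−0.4414)/(104.7420−63.7560) = 0.0032. V = [p*·0.5729 + (1−p*)·0.4414]/1.31 = 0.4243. B = V − Δ·S = 0.1808.
(0,0): S=55.0000. Δ = (V_up−V_dn)/(S_up−S_dn) = (0.4243−0.2933)/(75.9000−46.2000) = 0.0044. V = [p*·0.4243 + (1−p*)·0.2933]/1.31 = 0.3110. B = V − Δ·S = 0.0683.
Root portfolio cost Δ·55+B reproduces V0=0.3110.

(0,0): Delta=0.0044 Bond=0.0683
(1,0): Delta=0.0177 Bond=-0.5242
(1,1): Delta=0.0032 Bond=0.1808
(2,0): Delta=0.0000 Bond=0.0000
(2,1): Delta=0.0193 Bond=-0.7889
(2,2): Delta=0.0017 Bond=0.3897
(3,0): Delta=0.0000 Bond=0.0000
(3,1): Delta=0.0000 Bond=0.0000
(3,2): Delta=0.0210 Bond=-1.1874
(3,3): Delta=0.0000 Bond=0.7634
V0=0.3110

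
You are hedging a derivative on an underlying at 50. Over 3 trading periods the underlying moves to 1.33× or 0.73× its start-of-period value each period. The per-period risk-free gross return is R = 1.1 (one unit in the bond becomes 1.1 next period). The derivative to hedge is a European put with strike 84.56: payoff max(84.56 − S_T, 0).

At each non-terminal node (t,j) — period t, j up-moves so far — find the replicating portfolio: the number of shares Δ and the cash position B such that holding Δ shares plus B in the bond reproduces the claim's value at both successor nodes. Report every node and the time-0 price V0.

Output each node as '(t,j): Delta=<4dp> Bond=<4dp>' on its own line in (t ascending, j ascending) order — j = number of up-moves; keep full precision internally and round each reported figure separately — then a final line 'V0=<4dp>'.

Since d<R<u, set p* = (R−d)/(u−d) = 0.6167; price each node as the discounted p*-expectation of its children.
Payoff layer (t=3): V(3,0)=65.1091, V(3,1)=49.1222, V(3,2)=19.9951, V(3,3)=0.0000
Node (2,0) S=26.6450: V=(p*·49.1222+(1−p*)·65.1091)/1.1=50.2277; Δ=(49.1222−65.1091)/(35.4378−19.4508)=-1.0000; B=V−Δ·S=76.8727
Node (2,1) S=48.5450: V=(p*·19.9951+(1−p*)·49.1222)/1.1=28.3277; Δ=(19.9951−49.1222)/(64.5649−35.4378)=-1.0000; B=V−Δ·S=76.8727
Node (2,2) S=88.4450: V=(p*·0.0000+(1−p*)·19.9951)/1.1=6.9680; Δ=(0.0000−19.9951)/(117.6319−64.5649)=-0.3768; B=V−Δ·S=40.2933
Node (1,0) S=36.5000: V=(p*·28.3277+(1−p*)·50.2277)/1.1=33.3843; Δ=(28.3277−50.2277)/(48.5450−26.6450)=-1.0000; B=V−Δ·S=69.8843
Node (1,1) S=66.5000: V=(p*·6.9680+(1−p*)·28.3277)/1.1=13.7781; Δ=(6.9680−28.3277)/(88.4450−48.5450)=-0.5353; B=V−Δ·S=49.3776
Node (0,0) S=50.0000: V=(p*·13.7781+(1−p*)·33.3843)/1.1=19.3580; Δ=(13.7781−33.3843)/(66.5000−36.5000)=-0.6535; B=V−Δ·S=52.0350
Check: Δ(0,0)·S0 + B(0,0) = 19.3580 = V0.

(0,0): Delta=-0.6535 Bond=52.0350
(1,0): Delta=-1.0000 Bond=69.8843
(1,1): Delta=-0.5353 Bond=49.3776
(2,0): Delta=-1.0000 Bond=76.8727
(2,1): Delta=-1.0000 Bond=76.8727
(2,2): Delta=-0.3768 Bond=40.2933
V0=19.3580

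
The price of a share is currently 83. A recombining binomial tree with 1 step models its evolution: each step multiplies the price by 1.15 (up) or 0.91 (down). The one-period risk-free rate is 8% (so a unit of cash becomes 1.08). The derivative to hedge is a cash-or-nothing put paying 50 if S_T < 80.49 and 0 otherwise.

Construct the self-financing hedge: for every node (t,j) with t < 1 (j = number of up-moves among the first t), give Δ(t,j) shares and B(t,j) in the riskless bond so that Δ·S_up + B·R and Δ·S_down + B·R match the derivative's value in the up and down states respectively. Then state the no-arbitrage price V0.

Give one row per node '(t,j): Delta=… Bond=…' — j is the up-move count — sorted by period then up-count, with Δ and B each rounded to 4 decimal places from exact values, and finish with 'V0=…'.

Since d<R<u, set p* = (R−d)/(u−d) = 0.7083; price each node as the discounted p*-expectation of its children.
Payoff layer (t=1): V(1,0)=50.0000, V(1,1)=0.0000
  t=0,j=0: stock 83.0000 → up 95.4500 (V=0.0000), down 75.5300 (V=50.0000). Price 13.5031; hedge Δ=-2.5100, bond B=221.8364.
Self-financing check: at every node Δ·S+B equals the discounted successor values.

(0,0): Delta=-2.5100 Bond=221.8364
V0=13.5031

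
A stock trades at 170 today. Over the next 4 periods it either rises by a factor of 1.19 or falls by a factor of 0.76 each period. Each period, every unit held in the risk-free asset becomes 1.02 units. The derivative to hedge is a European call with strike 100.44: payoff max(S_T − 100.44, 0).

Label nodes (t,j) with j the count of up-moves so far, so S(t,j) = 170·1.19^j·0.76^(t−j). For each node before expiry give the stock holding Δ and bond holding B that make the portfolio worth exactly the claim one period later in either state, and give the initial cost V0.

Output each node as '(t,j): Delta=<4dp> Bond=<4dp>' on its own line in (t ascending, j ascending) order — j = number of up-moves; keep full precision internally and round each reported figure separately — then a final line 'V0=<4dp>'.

Under the risk-neutral measure, an up-move has probability p* = (R−d)/(u−d) = 0.6047 and values discount at R = 1.02.
Terminal payoffs: V(4,0)=0.0000, V(4,1)=0.0000, V(4,2)=38.6097, V(4,3)=117.2825, V(4,4)=240.4677
(3,0): S=74.6259. Δ = (V_up−V_dn)/(S_up−S_dn) = (0.0000−0.0000)/(88.8048−56.7157) = 0.0000. V = [p*·0.0000 + (1−p*)·0.0000]/1.02 = 0.0000. B = V − Δ·S = 0.0000.
(3,1): S=116.8485. Δ = (V_up−V_dn)/(S_up−S_dn) = (38.6097−0.0000)/(139.0497−88.8048) = 0.7684. V = [p*·38.6097 + (1−p*)·0.0000]/1.02 = 22.8876. B = V − Δ·S = -66.9023.
(3,2): S=182.9601. Δ = (V_up−V_dn)/(S_up−S_dn) = (117.2825−38.6097)/(217.7225−139.0497) = 1.0000. V = [p*·117.2825 + (1−p*)·38.6097]/1.02 = 84.4895. B = V − Δ·S = -98.4706.
(3,3): S=286.4770. Δ = (V_up−V_dn)/(S_up−S_dn) = (240.4677−117.2825)/(340.9077−217.7225) = 1.0000. V = [p*·240.4677 + (1−p*)·117.2825]/1.02 = 188.0064. B = V − Δ·S = -98.4706.
(2,0): S=98.1920. Δ = (V_up−V_dn)/(S_up−S_dn) = (22.8876−0.0000)/(116.8485−74.6259) = 0.5421. V = [p*·22.8876 + (1−p*)·0.0000]/1.02 = 13.5677. B = V − Δ·S = -39.6594.
(2,1): S=153.7480. Δ = (V_up−V_dn)/(S_up−S_dn) = (84.4895−22.8876)/(182.9601−116.8485) = 0.9318. V = [p*·84.4895 + (1−p*)·22.8876]/1.02 = 58.9562. B = V − Δ·S = -84.3040.
(2,2): S=240.7370. Δ = (V_up−V_dn)/(S_up−S_dn) = (188.0064−84.4895)/(286.4770−182.9601) = 1.0000. V = [p*·188.0064 + (1−p*)·84.4895]/1.02 = 144.1972. B = V − Δ·S = -96.5398.
(1,0): S=129.2000. Δ = (V_up−V_dn)/(S_up−S_dn) = (58.9562−13.5677)/(153.7480−98.1920) = 0.8170. V = [p*·58.9562 + (1−p*)·13.5677]/1.02 = 40.2077. B = V − Δ·S = -65.3469.
(1,1): S=202.3000. Δ = (V_up−V_dn)/(S_up−S_dn) = (144.1972−58.9562)/(240.7370−153.7480) = 0.9799. V = [p*·144.1972 + (1−p*)·58.9562]/1.02 = 108.3307. B = V − Δ·S = -89.9043.
(0,0): S=170.0000. Δ = (V_up−V_dn)/(S_up−S_dn) = (108.3307−40.2077)/(202.3000−129.2000) = 0.9319. V = [p*·108.3307 + (1−p*)·40.2077]/1.02 = 79.8023. B = V − Δ·S = -78.6231.
Root portfolio cost Δ·170+B reproduces V0=79.8023.

(0,0): Delta=0.9319 Bond=-78.6231
(1,0): Delta=0.8170 Bond=-65.3469
(1,1): Delta=0.9799 Bond=-89.9043
(2,0): Delta=0.5421 Bond=-39.6594
(2,1): Delta=0.9318 Bond=-84.3040
(2,2): Delta=1.0000 Bond=-96.5398
(3,0): Delta=0.0000 Bond=0.0000
(3,1): Delta=0.7684 Bond=-66.9023
(3,2): Delta=1.0000 Bond=-98.4706
(3,3): Delta=1.0000 Bond=-98.4706
V0=79.8023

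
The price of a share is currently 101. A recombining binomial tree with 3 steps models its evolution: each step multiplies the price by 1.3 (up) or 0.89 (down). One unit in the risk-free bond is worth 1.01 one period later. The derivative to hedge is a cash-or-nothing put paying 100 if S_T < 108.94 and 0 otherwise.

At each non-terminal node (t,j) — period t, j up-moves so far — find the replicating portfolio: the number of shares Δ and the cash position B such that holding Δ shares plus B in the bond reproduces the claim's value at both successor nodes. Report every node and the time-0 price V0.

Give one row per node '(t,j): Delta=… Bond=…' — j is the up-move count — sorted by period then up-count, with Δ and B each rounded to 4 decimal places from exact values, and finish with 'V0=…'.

(0,0): Delta=-0.9802 Bond=175.9782
(1,0): Delta=-0.7863 Bond=160.3114
(1,1): Delta=-1.3009 Bond=219.8522
(2,0): Delta=0.0000 Bond=99.0099
(2,1): Delta=-2.0872 Bond=313.9338
(2,2): Delta=0.0000 Bond=0.0000
V0=76.9828

The replicating-portfolio and risk-neutral prices coincide; use p* = (1.01−0.89)/(1.3−0.89) = 0.2927 for the latter.
Terminal payoffs: V(3,0)=100.0000, V(3,1)=100.0000, V(3,2)=0.0000, V(3,3)=0.0000
Node (2,0) S=80.0021: V=(p*·100.0000+(1−p*)·100.0000)/1.01=99.0099; Δ=(100.0000−100.0000)/(104.0027−71.2019)=0.0000; B=V−Δ·S=99.0099
Node (2,1) S=116.8570: V=(p*·0.0000+(1−p*)·100.0000)/1.01=70.0314; Δ=(0.0000−100.0000)/(151.9141−104.0027)=-2.0872; B=V−Δ·S=313.9338
Node (2,2) S=170.6900: V=(p*·0.0000+(1−p*)·0.0000)/1.01=0.0000; Δ=(0.0000−0.0000)/(221.8970−151.9141)=0.0000; B=V−Δ·S=0.0000
Node (1,0) S=89.8900: V=(p*·70.0314+(1−p*)·99.0099)/1.01=89.6321; Δ=(70.0314−99.0099)/(116.8570−80.0021)=-0.7863; B=V−Δ·S=160.3114
Node (1,1) S=131.3000: V=(p*·0.0000+(1−p*)·70.0314)/1.01=49.0440; Δ=(0.0000−70.0314)/(170.6900−116.8570)=-1.3009; B=V−Δ·S=219.8522
Node (0,0) S=101.0000: V=(p*·49.0440+(1−p*)·89.6321)/1.01=76.9828; Δ=(49.0440−89.6321)/(131.3000−89.8900)=-0.9802; B=V−Δ·S=175.9782
The time-0 hedge costs 76.9828, which is the no-arbitrage price.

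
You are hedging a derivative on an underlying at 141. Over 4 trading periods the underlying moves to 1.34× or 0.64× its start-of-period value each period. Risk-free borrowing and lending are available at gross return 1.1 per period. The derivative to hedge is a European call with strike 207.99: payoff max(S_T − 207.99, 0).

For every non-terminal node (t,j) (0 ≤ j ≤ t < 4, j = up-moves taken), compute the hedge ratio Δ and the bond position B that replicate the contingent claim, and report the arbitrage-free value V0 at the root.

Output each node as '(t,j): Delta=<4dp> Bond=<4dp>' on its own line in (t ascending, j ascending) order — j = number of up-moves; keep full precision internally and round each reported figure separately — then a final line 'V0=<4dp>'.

(0,0): Delta=0.5439 Bond=-42.8479
(1,0): Delta=0.0516 Bond=-2.7103
(1,1): Delta=0.6666 Bond=-70.3095
(2,0): Delta=0.0000 Bond=0.0000
(2,1): Delta=0.0645 Bond=-4.5368
(2,2): Delta=0.8166 Bond=-115.3250
(3,0): Delta=0.0000 Bond=0.0000
(3,1): Delta=0.0000 Bond=0.0000
(3,2): Delta=0.0806 Bond=-7.5942
(3,3): Delta=1.0000 Bond=-189.0818
V0=33.8407

No-arbitrage ⇒ martingale measure with p* = (R−d)/(u−d) = 0.6571.
Terminal values V(4,·): V(4,0)=0.0000, V(4,1)=0.0000, V(4,2)=0.0000, V(4,3)=9.1368, V(4,4)=246.6193
(3,0): S=36.9623. Δ = (V_up−V_dn)/(S_up−S_dn) = (0.0000−0.0000)/(49.5295−23.6559) = 0.0000. V = [p*·0.0000 + (1−p*)·0.0000]/1.1 = 0.0000. B = V − Δ·S = 0.0000.
(3,1): S=77.3898. Δ = (V_up−V_dn)/(S_up−S_dn) = (0.0000−0.0000)/(103.7024−49.5295) = 0.0000. V = [p*·0.0000 + (1−p*)·0.0000]/1.1 = 0.0000. B = V − Δ·S = 0.0000.
(3,2): S=162.0349. Δ = (V_up−V_dn)/(S_up−S_dn) = (9.1368−0.0000)/(217.1268−103.7024) = 0.0806. V = [p*·9.1368 + (1−p*)·0.0000]/1.1 = 5.4584. B = V − Δ·S = -7.5942.
(3,3): S=339.2607. Δ = (V_up−V_dn)/(S_up−S_dn) = (246.6193−9.1368)/(454.6093−217.1268) = 1.0000. V = [p*·246.6193 + (1−p*)·9.1368]/1.1 = 150.1788. B = V − Δ·S = -189.0818.
(2,0): S=57.7536. Δ = (V_up−V_dn)/(S_up−S_dn) = (0.0000−0.0000)/(77.3898−36.9623) = 0.0000. V = [p*·0.0000 + (1−p*)·0.0000]/1.1 = 0.0000. B = V − Δ·S = 0.0000.
(2,1): S=120.9216. Δ = (V_up−V_dn)/(S_up−S_dn) = (5.4584−0.0000)/(162.0349−77.3898) = 0.0645. V = [p*·5.4584 + (1−p*)·0.0000]/1.1 = 3.2608. B = V − Δ·S = -4.5368.
(2,2): S=253.1796. Δ = (V_up−V_dn)/(S_up−S_dn) = (150.1788−5.4584)/(339.2607−162.0349) = 0.8166. V = [p*·150.1788 + (1−p*)·5.4584]/1.1 = 91.4185. B = V − Δ·S = -115.3250.
(1,0): S=90.2400. Δ = (V_up−V_dn)/(S_up−S_dn) = (3.2608−0.0000)/(120.9216−57.7536) = 0.0516. V = [p*·3.2608 + (1−p*)·0.0000]/1.1 = 1.9480. B = V − Δ·S = -2.7103.
(1,1): S=188.9400. Δ = (V_up−V_dn)/(S_up−S_dn) = (91.4185−3.2608)/(253.1796−120.9216) = 0.6666. V = [p*·91.4185 + (1−p*)·3.2608]/1.1 = 55.6300. B = V − Δ·S = -70.3095.
(0,0): S=141.0000. Δ = (V_up−V_dn)/(S_up−S_dn) = (55.6300−1.9480)/(188.9400−90.2400) = 0.5439. V = [p*·55.6300 + (1−p*)·1.9480]/1.1 = 33.8407. B = V − Δ·S = -42.8479.
Root portfolio cost Δ·141+B reproduces V0=33.8407.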